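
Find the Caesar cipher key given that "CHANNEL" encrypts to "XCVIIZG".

Step 1: Compare first letters: C (position 2) -> X (position 23).
Step 2: Shift = (23 - 2) mod 26 = 21.
The shift value is 21.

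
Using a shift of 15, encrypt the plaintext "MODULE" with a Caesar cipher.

Step 1: For each letter, shift forward by 15 positions (mod 26).
  M (position 12) -> position (12+15) mod 26 = 1 -> B
  O (position 14) -> position (14+15) mod 26 = 3 -> D
  D (position 3) -> position (3+15) mod 26 = 18 -> S
  U (position 20) -> position (20+15) mod 26 = 9 -> J
  L (position 11) -> position (11+15) mod 26 = 0 -> A
  E (position 4) -> position (4+15) mod 26 = 19 -> T
Result: BDSJAT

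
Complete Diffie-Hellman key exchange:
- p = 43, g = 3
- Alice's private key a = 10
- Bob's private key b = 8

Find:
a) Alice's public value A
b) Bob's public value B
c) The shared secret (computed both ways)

Step 1: A = g^a mod p = 3^10 mod 43 = 10.
Step 2: B = g^b mod p = 3^8 mod 43 = 25.
Step 3: Alice computes s = B^a mod p = 25^10 mod 43 = 17.
Step 4: Bob computes s = A^b mod p = 10^8 mod 43 = 17.
Both sides agree: shared secret = 17.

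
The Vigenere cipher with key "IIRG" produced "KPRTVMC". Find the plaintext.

Step 1: Extend key: IIRGIIR
Step 2: Decrypt each letter (c - k) mod 26:
  K(10) - I(8) = (10-8) mod 26 = 2 = C
  P(15) - I(8) = (15-8) mod 26 = 7 = H
  R(17) - R(17) = (17-17) mod 26 = 0 = A
  T(19) - G(6) = (19-6) mod 26 = 13 = N
  V(21) - I(8) = (21-8) mod 26 = 13 = N
  M(12) - I(8) = (12-8) mod 26 = 4 = E
  C(2) - R(17) = (2-17) mod 26 = 11 = L
Plaintext: CHANNEL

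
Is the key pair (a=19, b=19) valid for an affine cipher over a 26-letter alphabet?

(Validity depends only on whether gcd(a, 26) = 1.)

Step 1: Compute gcd(19, 26).
Step 2: gcd(19, 26) = 1.
Since gcd = 1, 19 is coprime with 26, so it is a valid key.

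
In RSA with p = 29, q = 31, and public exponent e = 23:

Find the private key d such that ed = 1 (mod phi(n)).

Step 1: n = 29 * 31 = 899.
Step 2: phi(n) = 28 * 30 = 840.
Step 3: Find d such that 23 * d = 1 (mod 840).
Step 4: d = 23^(-1) mod 840 = 767.
Verification: 23 * 767 = 17641 = 21 * 840 + 1.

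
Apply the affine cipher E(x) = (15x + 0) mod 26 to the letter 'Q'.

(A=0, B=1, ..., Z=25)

Step 1: Convert 'Q' to number: x = 16.
Step 2: E(16) = (15 * 16 + 0) mod 26 = 240 mod 26 = 6.
Step 3: Convert 6 back to letter: G.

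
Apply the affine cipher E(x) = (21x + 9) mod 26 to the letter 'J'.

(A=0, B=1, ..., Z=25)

Step 1: Convert 'J' to number: x = 9.
Step 2: E(9) = (21 * 9 + 9) mod 26 = 198 mod 26 = 16.
Step 3: Convert 16 back to letter: Q.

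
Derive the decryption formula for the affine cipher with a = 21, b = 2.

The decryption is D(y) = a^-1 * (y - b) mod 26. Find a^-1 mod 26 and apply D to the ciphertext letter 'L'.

Step 1: Find a^-1, the modular inverse of 21 mod 26.
Step 2: We need 21 * a^-1 = 1 (mod 26).
Step 3: 21 * 5 = 105 = 4 * 26 + 1, so a^-1 = 5.
Step 4: D(y) = 5(y - 2) mod 26.
Step 5: Apply to 'L' (y = 11): D(11) = 5 * (11 - 2) mod 26 = 5 * 9 mod 26 = 19 -> 'T'.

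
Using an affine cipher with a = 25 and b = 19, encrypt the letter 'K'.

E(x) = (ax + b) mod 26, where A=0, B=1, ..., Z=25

Step 1: Convert 'K' to number: x = 10.
Step 2: E(10) = (25 * 10 + 19) mod 26 = 269 mod 26 = 9.
Step 3: Convert 9 back to letter: J.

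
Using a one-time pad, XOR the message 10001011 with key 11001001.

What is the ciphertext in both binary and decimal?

Step 1: Write out the XOR operation bit by bit:
  Message: 10001011
  Key:     11001001
  XOR:     01000010
Step 2: Convert to decimal: 01000010 = 66.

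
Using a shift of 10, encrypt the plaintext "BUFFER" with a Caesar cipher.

Step 1: For each letter, shift forward by 10 positions (mod 26).
  B (position 1) -> position (1+10) mod 26 = 11 -> L
  U (position 20) -> position (20+10) mod 26 = 4 -> E
  F (position 5) -> position (5+10) mod 26 = 15 -> P
  F (position 5) -> position (5+10) mod 26 = 15 -> P
  E (position 4) -> position (4+10) mod 26 = 14 -> O
  R (position 17) -> position (17+10) mod 26 = 1 -> B
Result: LEPPOB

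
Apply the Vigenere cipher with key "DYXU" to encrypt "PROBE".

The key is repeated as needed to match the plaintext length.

Step 1: Repeat key to match plaintext length:
  Plaintext: PROBE
  Key:       DYXUD
Step 2: Encrypt each letter:
  P(15) + D(3) = (15+3) mod 26 = 18 = S
  R(17) + Y(24) = (17+24) mod 26 = 15 = P
  O(14) + X(23) = (14+23) mod 26 = 11 = L
  B(1) + U(20) = (1+20) mod 26 = 21 = V
  E(4) + D(3) = (4+3) mod 26 = 7 = H
Ciphertext: SPLVH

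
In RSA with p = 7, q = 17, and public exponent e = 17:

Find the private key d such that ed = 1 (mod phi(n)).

Step 1: n = 7 * 17 = 119.
Step 2: phi(n) = 6 * 16 = 96.
Step 3: Find d such that 17 * d = 1 (mod 96).
Step 4: d = 17^(-1) mod 96 = 17.
Verification: 17 * 17 = 289 = 3 * 96 + 1.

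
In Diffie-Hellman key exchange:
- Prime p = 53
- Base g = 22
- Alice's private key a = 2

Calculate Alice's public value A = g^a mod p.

Step 1: A = g^a mod p = 22^2 mod 53.
  22^1 mod 53 = 22
  22^2 mod 53 = (22 * 22) mod 53 = 7
Result: A = 7.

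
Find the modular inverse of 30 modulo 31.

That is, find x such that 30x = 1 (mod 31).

Step 1: We need x such that 30 * x = 1 (mod 31).
Step 2: Using the extended Euclidean algorithm or trial:
  30 * 30 = 900 = 29 * 31 + 1.
Step 3: Since 900 mod 31 = 1, the inverse is x = 30.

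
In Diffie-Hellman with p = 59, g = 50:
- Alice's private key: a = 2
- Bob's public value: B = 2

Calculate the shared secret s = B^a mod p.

Step 1: s = B^a mod p = 2^2 mod 59.
  2^1 mod 59 = 2
  2^2 mod 59 = (2 * 2) mod 59 = 4
Result: shared secret = 4.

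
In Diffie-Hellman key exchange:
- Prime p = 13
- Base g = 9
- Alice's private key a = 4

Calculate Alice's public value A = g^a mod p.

Step 1: A = g^a mod p = 9^4 mod 13.
  9^1 mod 13 = 9
  9^2 mod 13 = (9 * 9) mod 13 = 3
  9^3 mod 13 = (3 * 9) mod 13 = 1
  9^4 mod 13 = (1 * 9) mod 13 = 9
Result: A = 9.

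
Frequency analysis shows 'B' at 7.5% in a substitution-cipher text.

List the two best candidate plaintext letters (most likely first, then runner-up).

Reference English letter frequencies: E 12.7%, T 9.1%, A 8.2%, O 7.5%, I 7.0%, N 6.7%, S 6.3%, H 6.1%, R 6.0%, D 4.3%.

Step 1: Observed frequency of 'B' is 7.5%.
Step 2: Compute distances to each reference frequency and sort:
  O (7.5%): difference = 0.0% <-- BEST
  I (7.0%): difference = 0.5% <-- RUNNER-UP
  A (8.2%): difference = 0.7%
  N (6.7%): difference = 0.8%
  S (6.3%): difference = 1.2%
Step 3: Most likely is 'O' (7.5%, diff 0.0%); second most likely is 'I' (7.0%, diff 0.5%).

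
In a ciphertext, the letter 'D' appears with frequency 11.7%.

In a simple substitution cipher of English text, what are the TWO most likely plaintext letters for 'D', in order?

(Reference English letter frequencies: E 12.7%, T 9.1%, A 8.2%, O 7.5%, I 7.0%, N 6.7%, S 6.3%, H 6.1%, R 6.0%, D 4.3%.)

Step 1: Observed frequency of 'D' is 11.7%.
Step 2: Compute distances to each reference frequency and sort:
  E (12.7%): difference = 1.0% <-- BEST
  T (9.1%): difference = 2.6% <-- RUNNER-UP
  A (8.2%): difference = 3.5%
  O (7.5%): difference = 4.2%
  I (7.0%): difference = 4.7%
Step 3: Most likely is 'E' (12.7%, diff 1.0%); second most likely is 'T' (9.1%, diff 2.6%).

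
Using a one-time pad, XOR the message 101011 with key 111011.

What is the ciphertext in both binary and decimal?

Step 1: Write out the XOR operation bit by bit:
  Message: 101011
  Key:     111011
  XOR:     010000
Step 2: Convert to decimal: 010000 = 16.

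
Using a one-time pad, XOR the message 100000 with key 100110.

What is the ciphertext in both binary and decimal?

Step 1: Write out the XOR operation bit by bit:
  Message: 100000
  Key:     100110
  XOR:     000110
Step 2: Convert to decimal: 000110 = 6.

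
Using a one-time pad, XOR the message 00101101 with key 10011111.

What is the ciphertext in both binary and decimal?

Step 1: Write out the XOR operation bit by bit:
  Message: 00101101
  Key:     10011111
  XOR:     10110010
Step 2: Convert to decimal: 10110010 = 178.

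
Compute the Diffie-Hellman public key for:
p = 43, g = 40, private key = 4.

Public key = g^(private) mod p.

Step 1: A = g^a mod p = 40^4 mod 43.
  40^1 mod 43 = 40
  40^2 mod 43 = (40 * 40) mod 43 = 9
  40^3 mod 43 = (9 * 40) mod 43 = 16
  40^4 mod 43 = (16 * 40) mod 43 = 38
Result: A = 38.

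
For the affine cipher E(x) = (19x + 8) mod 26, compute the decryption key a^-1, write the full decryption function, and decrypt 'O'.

Step 1: Find a^-1, the modular inverse of 19 mod 26.
Step 2: We need 19 * a^-1 = 1 (mod 26).
Step 3: 19 * 11 = 209 = 8 * 26 + 1, so a^-1 = 11.
Step 4: D(y) = 11(y - 8) mod 26.
Step 5: Apply to 'O' (y = 14): D(14) = 11 * (14 - 8) mod 26 = 11 * 6 mod 26 = 14 -> 'O'.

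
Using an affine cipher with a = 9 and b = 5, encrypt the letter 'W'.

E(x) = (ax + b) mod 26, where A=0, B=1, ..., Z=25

Step 1: Convert 'W' to number: x = 22.
Step 2: E(22) = (9 * 22 + 5) mod 26 = 203 mod 26 = 21.
Step 3: Convert 21 back to letter: V.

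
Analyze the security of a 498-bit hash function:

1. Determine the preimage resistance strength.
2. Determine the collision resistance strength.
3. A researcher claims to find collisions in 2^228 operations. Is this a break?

Step 1: Preimage resistance requires brute-force of 2^498 operations.
Step 2: Collision resistance (birthday bound) = 2^(498/2) = 2^249.
Step 3: The claimed attack costs 2^228 operations.
Step 4: Since 2^228 < 2^249, the claimed attack beats the generic birthday bound, so collision resistance is broken.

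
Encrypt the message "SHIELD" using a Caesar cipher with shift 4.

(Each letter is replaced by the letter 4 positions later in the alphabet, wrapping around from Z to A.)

Step 1: For each letter, shift forward by 4 positions (mod 26).
  S (position 18) -> position (18+4) mod 26 = 22 -> W
  H (position 7) -> position (7+4) mod 26 = 11 -> L
  I (position 8) -> position (8+4) mod 26 = 12 -> M
  E (position 4) -> position (4+4) mod 26 = 8 -> I
  L (position 11) -> position (11+4) mod 26 = 15 -> P
  D (position 3) -> position (3+4) mod 26 = 7 -> H
Result: WLMIPH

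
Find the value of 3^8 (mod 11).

Step 1: Compute 3^8 mod 11 step by step, reducing modulo 11 at each step.
  3^1 mod 11 = 3
  3^2 mod 11 = (3 * 3) mod 11 = 9
  3^3 mod 11 = (9 * 3) mod 11 = 5
  3^4 mod 11 = (5 * 3) mod 11 = 4
  3^5 mod 11 = (4 * 3) mod 11 = 1
  3^6 mod 11 = (1 * 3) mod 11 = 3
  3^7 mod 11 = (3 * 3) mod 11 = 9
  3^8 mod 11 = (9 * 3) mod 11 = 5
Step 2: Result = 5.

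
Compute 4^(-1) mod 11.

Step 1: We need x such that 4 * x = 1 (mod 11).
Step 2: Using the extended Euclidean algorithm or trial:
  4 * 3 = 12 = 1 * 11 + 1.
Step 3: Since 12 mod 11 = 1, the inverse is x = 3.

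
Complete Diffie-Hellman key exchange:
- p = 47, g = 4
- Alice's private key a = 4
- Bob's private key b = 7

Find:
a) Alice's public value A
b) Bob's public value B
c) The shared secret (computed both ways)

Step 1: A = g^a mod p = 4^4 mod 47 = 21.
Step 2: B = g^b mod p = 4^7 mod 47 = 28.
Step 3: Alice computes s = B^a mod p = 28^4 mod 47 = 37.
Step 4: Bob computes s = A^b mod p = 21^7 mod 47 = 37.
Both sides agree: shared secret = 37.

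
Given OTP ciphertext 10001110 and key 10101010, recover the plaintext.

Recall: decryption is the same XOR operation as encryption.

Step 1: XOR ciphertext with key:
  Ciphertext: 10001110
  Key:        10101010
  XOR:        00100100
Step 2: Plaintext = 00100100 = 36 in decimal.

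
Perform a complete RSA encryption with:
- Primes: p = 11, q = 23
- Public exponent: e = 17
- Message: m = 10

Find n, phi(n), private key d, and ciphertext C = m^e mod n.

Step 1: n = 11 * 23 = 253.
Step 2: phi(n) = (11-1)(23-1) = 10 * 22 = 220.
Step 3: Find d = 17^(-1) mod 220 = 13.
  Verify: 17 * 13 = 221 = 1 (mod 220).
Step 4: C = 10^17 mod 253 = 109.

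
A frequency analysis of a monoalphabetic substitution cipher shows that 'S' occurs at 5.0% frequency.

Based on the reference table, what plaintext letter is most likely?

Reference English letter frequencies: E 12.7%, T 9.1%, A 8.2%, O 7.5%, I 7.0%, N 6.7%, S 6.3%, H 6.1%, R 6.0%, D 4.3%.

Step 1: The observed frequency is 5.0%.
Step 2: Compare with English frequencies:
  E: 12.7% (difference: 7.7%)
  T: 9.1% (difference: 4.1%)
  A: 8.2% (difference: 3.2%)
  O: 7.5% (difference: 2.5%)
  I: 7.0% (difference: 2.0%)
  N: 6.7% (difference: 1.7%)
  S: 6.3% (difference: 1.3%)
  H: 6.1% (difference: 1.1%)
  R: 6.0% (difference: 1.0%)
  D: 4.3% (difference: 0.7%) <-- closest
Step 3: 'S' most likely represents 'D' (frequency 4.3%).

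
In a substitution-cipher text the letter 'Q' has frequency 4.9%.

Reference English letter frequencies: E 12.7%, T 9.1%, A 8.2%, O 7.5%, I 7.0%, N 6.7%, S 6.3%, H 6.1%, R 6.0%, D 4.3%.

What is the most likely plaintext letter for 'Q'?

Step 1: The observed frequency is 4.9%.
Step 2: Compare with English frequencies:
  E: 12.7% (difference: 7.8%)
  T: 9.1% (difference: 4.2%)
  A: 8.2% (difference: 3.3%)
  O: 7.5% (difference: 2.6%)
  I: 7.0% (difference: 2.1%)
  N: 6.7% (difference: 1.8%)
  S: 6.3% (difference: 1.4%)
  H: 6.1% (difference: 1.2%)
  R: 6.0% (difference: 1.1%)
  D: 4.3% (difference: 0.6%) <-- closest
Step 3: 'Q' most likely represents 'D' (frequency 4.3%).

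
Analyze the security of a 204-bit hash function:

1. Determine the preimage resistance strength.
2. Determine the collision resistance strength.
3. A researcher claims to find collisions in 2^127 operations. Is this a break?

Step 1: Preimage resistance requires brute-force of 2^204 operations.
Step 2: Collision resistance (birthday bound) = 2^(204/2) = 2^102.
Step 3: The claimed attack costs 2^127 operations.
Step 4: Since 2^127 >= 2^102, the claimed attack is no faster than the generic birthday attack, so this does not break collision resistance.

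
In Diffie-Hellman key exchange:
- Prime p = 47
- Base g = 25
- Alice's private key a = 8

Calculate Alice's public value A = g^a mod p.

Step 1: A = g^a mod p = 25^8 mod 47.
  25^1 mod 47 = 25
  25^2 mod 47 = (25 * 25) mod 47 = 14
  25^3 mod 47 = (14 * 25) mod 47 = 21
  25^4 mod 47 = (21 * 25) mod 47 = 8
  25^5 mod 47 = (8 * 25) mod 47 = 12
  25^6 mod 47 = (12 * 25) mod 47 = 18
  25^7 mod 47 = (18 * 25) mod 47 = 27
  25^8 mod 47 = (27 * 25) mod 47 = 17
Result: A = 17.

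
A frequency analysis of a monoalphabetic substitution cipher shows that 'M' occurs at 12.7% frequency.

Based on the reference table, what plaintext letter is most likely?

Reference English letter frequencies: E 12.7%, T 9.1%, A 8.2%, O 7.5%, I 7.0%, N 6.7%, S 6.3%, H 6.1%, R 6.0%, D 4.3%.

Step 1: The observed frequency is 12.7%.
Step 2: Compare with English frequencies:
  E: 12.7% (difference: 0.0%) <-- closest
  T: 9.1% (difference: 3.6%)
  A: 8.2% (difference: 4.5%)
  O: 7.5% (difference: 5.2%)
  I: 7.0% (difference: 5.7%)
  N: 6.7% (difference: 6.0%)
  S: 6.3% (difference: 6.4%)
  H: 6.1% (difference: 6.6%)
  R: 6.0% (difference: 6.7%)
  D: 4.3% (difference: 8.4%)
Step 3: 'M' most likely represents 'E' (frequency 12.7%).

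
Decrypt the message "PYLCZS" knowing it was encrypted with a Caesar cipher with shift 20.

Step 1: Reverse the shift by subtracting 20 from each letter position.
  P (position 15) -> position (15-20) mod 26 = 21 -> V
  Y (position 24) -> position (24-20) mod 26 = 4 -> E
  L (position 11) -> position (11-20) mod 26 = 17 -> R
  C (position 2) -> position (2-20) mod 26 = 8 -> I
  Z (position 25) -> position (25-20) mod 26 = 5 -> F
  S (position 18) -> position (18-20) mod 26 = 24 -> Y
Decrypted message: VERIFY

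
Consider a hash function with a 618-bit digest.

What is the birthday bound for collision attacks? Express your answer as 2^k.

Step 1: The birthday paradox gives collision probability ~50% after sqrt(2^n) = 2^(n/2) hashes.
Step 2: For 618-bit output: 2^(618/2) = 2^309.
Step 3: Approximately 2^309 hash computations needed.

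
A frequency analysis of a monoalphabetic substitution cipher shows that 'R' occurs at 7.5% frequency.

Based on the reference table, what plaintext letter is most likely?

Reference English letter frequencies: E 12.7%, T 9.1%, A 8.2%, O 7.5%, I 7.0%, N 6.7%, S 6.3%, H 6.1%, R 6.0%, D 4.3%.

Step 1: The observed frequency is 7.5%.
Step 2: Compare with English frequencies:
  E: 12.7% (difference: 5.2%)
  T: 9.1% (difference: 1.6%)
  A: 8.2% (difference: 0.7%)
  O: 7.5% (difference: 0.0%) <-- closest
  I: 7.0% (difference: 0.5%)
  N: 6.7% (difference: 0.8%)
  S: 6.3% (difference: 1.2%)
  H: 6.1% (difference: 1.4%)
  R: 6.0% (difference: 1.5%)
  D: 4.3% (difference: 3.2%)
Step 3: 'R' most likely represents 'O' (frequency 7.5%).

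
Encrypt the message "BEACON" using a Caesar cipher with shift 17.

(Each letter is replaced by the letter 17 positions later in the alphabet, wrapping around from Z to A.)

Step 1: For each letter, shift forward by 17 positions (mod 26).
  B (position 1) -> position (1+17) mod 26 = 18 -> S
  E (position 4) -> position (4+17) mod 26 = 21 -> V
  A (position 0) -> position (0+17) mod 26 = 17 -> R
  C (position 2) -> position (2+17) mod 26 = 19 -> T
  O (position 14) -> position (14+17) mod 26 = 5 -> F
  N (position 13) -> position (13+17) mod 26 = 4 -> E
Result: SVRTFE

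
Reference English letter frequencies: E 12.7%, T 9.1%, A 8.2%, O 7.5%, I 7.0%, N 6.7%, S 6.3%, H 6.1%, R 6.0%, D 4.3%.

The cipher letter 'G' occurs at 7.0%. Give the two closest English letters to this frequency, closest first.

Step 1: Observed frequency of 'G' is 7.0%.
Step 2: Compute distances to each reference frequency and sort:
  I (7.0%): difference = 0.0% <-- BEST
  N (6.7%): difference = 0.3% <-- RUNNER-UP
  O (7.5%): difference = 0.5%
  S (6.3%): difference = 0.7%
  H (6.1%): difference = 0.9%
Step 3: Most likely is 'I' (7.0%, diff 0.0%); second most likely is 'N' (6.7%, diff 0.3%).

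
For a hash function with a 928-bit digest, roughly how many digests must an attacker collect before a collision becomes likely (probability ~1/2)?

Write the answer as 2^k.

Step 1: The birthday paradox gives collision probability ~50% after sqrt(2^n) = 2^(n/2) hashes.
Step 2: For 928-bit output: 2^(928/2) = 2^464.
Step 3: Approximately 2^464 hash computations needed.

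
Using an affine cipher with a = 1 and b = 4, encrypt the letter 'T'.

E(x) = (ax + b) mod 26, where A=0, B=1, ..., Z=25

Step 1: Convert 'T' to number: x = 19.
Step 2: E(19) = (1 * 19 + 4) mod 26 = 23 mod 26 = 23.
Step 3: Convert 23 back to letter: X.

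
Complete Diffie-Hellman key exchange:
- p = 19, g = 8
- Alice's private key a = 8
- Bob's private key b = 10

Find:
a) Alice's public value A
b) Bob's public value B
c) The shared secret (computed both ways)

Step 1: A = g^a mod p = 8^8 mod 19 = 7.
Step 2: B = g^b mod p = 8^10 mod 19 = 11.
Step 3: Alice computes s = B^a mod p = 11^8 mod 19 = 7.
Step 4: Bob computes s = A^b mod p = 7^10 mod 19 = 7.
Both sides agree: shared secret = 7.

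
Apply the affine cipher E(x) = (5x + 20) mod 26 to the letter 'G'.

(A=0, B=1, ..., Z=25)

Step 1: Convert 'G' to number: x = 6.
Step 2: E(6) = (5 * 6 + 20) mod 26 = 50 mod 26 = 24.
Step 3: Convert 24 back to letter: Y.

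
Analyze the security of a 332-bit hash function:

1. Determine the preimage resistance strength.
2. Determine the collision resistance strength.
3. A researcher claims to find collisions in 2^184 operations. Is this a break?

Step 1: Preimage resistance requires brute-force of 2^332 operations.
Step 2: Collision resistance (birthday bound) = 2^(332/2) = 2^166.
Step 3: The claimed attack costs 2^184 operations.
Step 4: Since 2^184 >= 2^166, the claimed attack is no faster than the generic birthday attack, so this does not break collision resistance.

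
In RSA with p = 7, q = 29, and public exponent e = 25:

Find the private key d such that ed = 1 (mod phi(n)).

Step 1: n = 7 * 29 = 203.
Step 2: phi(n) = 6 * 28 = 168.
Step 3: Find d such that 25 * d = 1 (mod 168).
Step 4: d = 25^(-1) mod 168 = 121.
Verification: 25 * 121 = 3025 = 18 * 168 + 1.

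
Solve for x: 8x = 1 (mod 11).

Step 1: We need x such that 8 * x = 1 (mod 11).
Step 2: Using the extended Euclidean algorithm or trial:
  8 * 7 = 56 = 5 * 11 + 1.
Step 3: Since 56 mod 11 = 1, the inverse is x = 7.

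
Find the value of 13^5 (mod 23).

Step 1: Compute 13^5 mod 23 step by step, reducing modulo 23 at each step.
  13^1 mod 23 = 13
  13^2 mod 23 = (13 * 13) mod 23 = 8
  13^3 mod 23 = (8 * 13) mod 23 = 12
  13^4 mod 23 = (12 * 13) mod 23 = 18
  13^5 mod 23 = (18 * 13) mod 23 = 4
Step 2: Result = 4.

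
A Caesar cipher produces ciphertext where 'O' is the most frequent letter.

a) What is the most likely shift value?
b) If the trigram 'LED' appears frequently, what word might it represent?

Step 1: In English, 'E' is the most frequent letter (12.7%).
Step 2: The most frequent ciphertext letter is 'O' (position 14).
Step 3: Shift = (14 - 4) mod 26 = 10.
Step 4: Decrypt 'LED' by shifting back 10:
  L -> B
  E -> U
  D -> T
Step 5: 'LED' decrypts to 'BUT'.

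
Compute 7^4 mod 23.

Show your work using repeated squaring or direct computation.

Step 1: Compute 7^4 mod 23 step by step, reducing modulo 23 at each step.
  7^1 mod 23 = 7
  7^2 mod 23 = (7 * 7) mod 23 = 3
  7^3 mod 23 = (3 * 7) mod 23 = 21
  7^4 mod 23 = (21 * 7) mod 23 = 9
Step 2: Result = 9.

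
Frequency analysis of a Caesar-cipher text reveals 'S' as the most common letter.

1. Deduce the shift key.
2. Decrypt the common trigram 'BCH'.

Step 1: In English, 'E' is the most frequent letter (12.7%).
Step 2: The most frequent ciphertext letter is 'S' (position 18).
Step 3: Shift = (18 - 4) mod 26 = 14.
Step 4: Decrypt 'BCH' by shifting back 14:
  B -> N
  C -> O
  H -> T
Step 5: 'BCH' decrypts to 'NOT'.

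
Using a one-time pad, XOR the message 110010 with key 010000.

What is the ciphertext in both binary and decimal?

Step 1: Write out the XOR operation bit by bit:
  Message: 110010
  Key:     010000
  XOR:     100010
Step 2: Convert to decimal: 100010 = 34.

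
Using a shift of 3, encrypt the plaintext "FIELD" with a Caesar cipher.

Step 1: For each letter, shift forward by 3 positions (mod 26).
  F (position 5) -> position (5+3) mod 26 = 8 -> I
  I (position 8) -> position (8+3) mod 26 = 11 -> L
  E (position 4) -> position (4+3) mod 26 = 7 -> H
  L (position 11) -> position (11+3) mod 26 = 14 -> O
  D (position 3) -> position (3+3) mod 26 = 6 -> G
Result: ILHOG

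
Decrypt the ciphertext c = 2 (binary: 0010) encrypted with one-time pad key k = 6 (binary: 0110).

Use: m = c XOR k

Step 1: XOR ciphertext with key:
  Ciphertext: 0010
  Key:        0110
  XOR:        0100
Step 2: Plaintext = 0100 = 4 in decimal.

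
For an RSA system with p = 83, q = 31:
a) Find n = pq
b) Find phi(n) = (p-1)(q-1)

Step 1: n = p * q = 83 * 31 = 2573.
Step 2: phi(n) = (p-1)(q-1) = 82 * 30 = 2460.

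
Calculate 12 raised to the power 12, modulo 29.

Step 1: Compute 12^12 mod 29 step by step, reducing modulo 29 at each step.
  12^1 mod 29 = 12
  12^2 mod 29 = (12 * 12) mod 29 = 28
  12^3 mod 29 = (28 * 12) mod 29 = 17
  12^4 mod 29 = (17 * 12) mod 29 = 1
  12^5 mod 29 = (1 * 12) mod 29 = 12
  12^6 mod 29 = (12 * 12) mod 29 = 28
  12^7 mod 29 = (28 * 12) mod 29 = 17
  12^8 mod 29 = (17 * 12) mod 29 = 1
  12^9 mod 29 = (1 * 12) mod 29 = 12
  12^10 mod 29 = (12 * 12) mod 29 = 28
  12^11 mod 29 = (28 * 12) mod 29 = 17
  12^12 mod 29 = (17 * 12) mod 29 = 1
Step 2: Result = 1.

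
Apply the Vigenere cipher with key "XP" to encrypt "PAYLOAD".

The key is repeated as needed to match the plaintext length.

Step 1: Repeat key to match plaintext length:
  Plaintext: PAYLOAD
  Key:       XPXPXPX
Step 2: Encrypt each letter:
  P(15) + X(23) = (15+23) mod 26 = 12 = M
  A(0) + P(15) = (0+15) mod 26 = 15 = P
  Y(24) + X(23) = (24+23) mod 26 = 21 = V
  L(11) + P(15) = (11+15) mod 26 = 0 = A
  O(14) + X(23) = (14+23) mod 26 = 11 = L
  A(0) + P(15) = (0+15) mod 26 = 15 = P
  D(3) + X(23) = (3+23) mod 26 = 0 = A
Ciphertext: MPVALPA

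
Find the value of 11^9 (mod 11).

Step 1: Compute 11^9 mod 11 step by step, reducing modulo 11 at each step.
  11^1 mod 11 = 0
  11^2 mod 11 = (0 * 11) mod 11 = 0
  11^3 mod 11 = (0 * 11) mod 11 = 0
  11^4 mod 11 = (0 * 11) mod 11 = 0
  11^5 mod 11 = (0 * 11) mod 11 = 0
  11^6 mod 11 = (0 * 11) mod 11 = 0
  11^7 mod 11 = (0 * 11) mod 11 = 0
  11^8 mod 11 = (0 * 11) mod 11 = 0
  11^9 mod 11 = (0 * 11) mod 11 = 0
Step 2: Result = 0.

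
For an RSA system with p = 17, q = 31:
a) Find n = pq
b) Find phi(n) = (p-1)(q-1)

Step 1: n = p * q = 17 * 31 = 527.
Step 2: phi(n) = (p-1)(q-1) = 16 * 30 = 480.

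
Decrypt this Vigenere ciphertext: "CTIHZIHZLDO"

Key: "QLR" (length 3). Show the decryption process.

Step 1: Key 'QLR' has length 3. Extended key: QLRQLRQLRQL
Step 2: Decrypt each position:
  C(2) - Q(16) = 12 = M
  T(19) - L(11) = 8 = I
  I(8) - R(17) = 17 = R
  H(7) - Q(16) = 17 = R
  Z(25) - L(11) = 14 = O
  I(8) - R(17) = 17 = R
  H(7) - Q(16) = 17 = R
  Z(25) - L(11) = 14 = O
  L(11) - R(17) = 20 = U
  D(3) - Q(16) = 13 = N
  O(14) - L(11) = 3 = D
Plaintext: MIRRORROUND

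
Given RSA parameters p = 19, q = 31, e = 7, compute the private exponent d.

Step 1: n = 19 * 31 = 589.
Step 2: phi(n) = 18 * 30 = 540.
Step 3: Find d such that 7 * d = 1 (mod 540).
Step 4: d = 7^(-1) mod 540 = 463.
Verification: 7 * 463 = 3241 = 6 * 540 + 1.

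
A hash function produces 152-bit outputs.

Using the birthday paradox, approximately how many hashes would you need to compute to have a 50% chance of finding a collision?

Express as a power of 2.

Step 1: The birthday paradox gives collision probability ~50% after sqrt(2^n) = 2^(n/2) hashes.
Step 2: For 152-bit output: 2^(152/2) = 2^76.
Step 3: Approximately 2^76 hash computations needed.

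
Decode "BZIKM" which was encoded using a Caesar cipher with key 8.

Step 1: Reverse the shift by subtracting 8 from each letter position.
  B (position 1) -> position (1-8) mod 26 = 19 -> T
  Z (position 25) -> position (25-8) mod 26 = 17 -> R
  I (position 8) -> position (8-8) mod 26 = 0 -> A
  K (position 10) -> position (10-8) mod 26 = 2 -> C
  M (position 12) -> position (12-8) mod 26 = 4 -> E
Decrypted message: TRACE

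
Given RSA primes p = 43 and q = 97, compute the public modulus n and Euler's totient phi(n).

Step 1: n = p * q = 43 * 97 = 4171.
Step 2: phi(n) = (p-1)(q-1) = 42 * 96 = 4032.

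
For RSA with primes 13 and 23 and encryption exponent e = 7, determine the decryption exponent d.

Step 1: n = 13 * 23 = 299.
Step 2: phi(n) = 12 * 22 = 264.
Step 3: Find d such that 7 * d = 1 (mod 264).
Step 4: d = 7^(-1) mod 264 = 151.
Verification: 7 * 151 = 1057 = 4 * 264 + 1.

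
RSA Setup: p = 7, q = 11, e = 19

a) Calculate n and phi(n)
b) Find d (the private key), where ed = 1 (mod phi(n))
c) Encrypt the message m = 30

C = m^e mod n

Step 1: n = 7 * 11 = 77.
Step 2: phi(n) = (7-1)(11-1) = 6 * 10 = 60.
Step 3: Find d = 19^(-1) mod 60 = 19.
  Verify: 19 * 19 = 361 = 1 (mod 60).
Step 4: C = 30^19 mod 77 = 51.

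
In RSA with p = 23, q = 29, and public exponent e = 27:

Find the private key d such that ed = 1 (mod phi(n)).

Step 1: n = 23 * 29 = 667.
Step 2: phi(n) = 22 * 28 = 616.
Step 3: Find d such that 27 * d = 1 (mod 616).
Step 4: d = 27^(-1) mod 616 = 251.
Verification: 27 * 251 = 6777 = 11 * 616 + 1.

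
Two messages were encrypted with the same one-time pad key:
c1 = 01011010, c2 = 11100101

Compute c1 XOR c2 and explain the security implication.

Step 1: c1 XOR c2 = (m1 XOR k) XOR (m2 XOR k).
Step 2: By XOR associativity/commutativity: = m1 XOR m2 XOR k XOR k = m1 XOR m2.
Step 3: 01011010 XOR 11100101 = 10111111 = 191.
Step 4: The key cancels out! An attacker learns m1 XOR m2 = 191, revealing the relationship between plaintexts.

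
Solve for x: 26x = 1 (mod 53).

Step 1: We need x such that 26 * x = 1 (mod 53).
Step 2: Using the extended Euclidean algorithm or trial:
  26 * 51 = 1326 = 25 * 53 + 1.
Step 3: Since 1326 mod 53 = 1, the inverse is x = 51.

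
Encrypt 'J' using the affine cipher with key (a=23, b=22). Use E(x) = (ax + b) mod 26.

Step 1: Convert 'J' to number: x = 9.
Step 2: E(9) = (23 * 9 + 22) mod 26 = 229 mod 26 = 21.
Step 3: Convert 21 back to letter: V.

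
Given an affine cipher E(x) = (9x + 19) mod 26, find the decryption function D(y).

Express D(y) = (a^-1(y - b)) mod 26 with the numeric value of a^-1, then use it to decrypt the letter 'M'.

Step 1: Find a^-1, the modular inverse of 9 mod 26.
Step 2: We need 9 * a^-1 = 1 (mod 26).
Step 3: 9 * 3 = 27 = 1 * 26 + 1, so a^-1 = 3.
Step 4: D(y) = 3(y - 19) mod 26.
Step 5: Apply to 'M' (y = 12): D(12) = 3 * (12 - 19) mod 26 = 3 * -7 mod 26 = 5 -> 'F'.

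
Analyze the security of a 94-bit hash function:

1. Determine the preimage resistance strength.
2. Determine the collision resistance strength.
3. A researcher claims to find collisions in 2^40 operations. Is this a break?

Step 1: Preimage resistance requires brute-force of 2^94 operations.
Step 2: Collision resistance (birthday bound) = 2^(94/2) = 2^47.
Step 3: The claimed attack costs 2^40 operations.
Step 4: Since 2^40 < 2^47, the claimed attack beats the generic birthday bound, so collision resistance is broken.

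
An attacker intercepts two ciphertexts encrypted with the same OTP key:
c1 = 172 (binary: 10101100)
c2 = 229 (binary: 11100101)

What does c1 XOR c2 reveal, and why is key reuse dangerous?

Step 1: c1 XOR c2 = (m1 XOR k) XOR (m2 XOR k).
Step 2: By XOR associativity/commutativity: = m1 XOR m2 XOR k XOR k = m1 XOR m2.
Step 3: 10101100 XOR 11100101 = 01001001 = 73.
Step 4: The key cancels out! An attacker learns m1 XOR m2 = 73, revealing the relationship between plaintexts.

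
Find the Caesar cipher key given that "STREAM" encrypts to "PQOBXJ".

Step 1: Compare first letters: S (position 18) -> P (position 15).
Step 2: Shift = (15 - 18) mod 26 = 23.
The shift value is 23.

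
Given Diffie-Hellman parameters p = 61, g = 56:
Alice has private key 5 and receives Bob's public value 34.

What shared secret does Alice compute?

Step 1: s = B^a mod p = 34^5 mod 61.
  34^1 mod 61 = 34
  34^2 mod 61 = (34 * 34) mod 61 = 58
  34^3 mod 61 = (58 * 34) mod 61 = 20
  34^4 mod 61 = (20 * 34) mod 61 = 9
  34^5 mod 61 = (9 * 34) mod 61 = 1
Result: shared secret = 1.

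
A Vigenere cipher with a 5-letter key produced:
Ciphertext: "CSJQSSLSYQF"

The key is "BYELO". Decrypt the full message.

Step 1: Key 'BYELO' has length 5. Extended key: BYELOBYELOB
Step 2: Decrypt each position:
  C(2) - B(1) = 1 = B
  S(18) - Y(24) = 20 = U
  J(9) - E(4) = 5 = F
  Q(16) - L(11) = 5 = F
  S(18) - O(14) = 4 = E
  S(18) - B(1) = 17 = R
  L(11) - Y(24) = 13 = N
  S(18) - E(4) = 14 = O
  Y(24) - L(11) = 13 = N
  Q(16) - O(14) = 2 = C
  F(5) - B(1) = 4 = E
Plaintext: BUFFERNONCE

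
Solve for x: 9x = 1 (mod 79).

Step 1: We need x such that 9 * x = 1 (mod 79).
Step 2: Using the extended Euclidean algorithm or trial:
  9 * 44 = 396 = 5 * 79 + 1.
Step 3: Since 396 mod 79 = 1, the inverse is x = 44.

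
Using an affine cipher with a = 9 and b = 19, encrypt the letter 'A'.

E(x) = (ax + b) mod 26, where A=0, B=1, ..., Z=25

Step 1: Convert 'A' to number: x = 0.
Step 2: E(0) = (9 * 0 + 19) mod 26 = 19 mod 26 = 19.
Step 3: Convert 19 back to letter: T.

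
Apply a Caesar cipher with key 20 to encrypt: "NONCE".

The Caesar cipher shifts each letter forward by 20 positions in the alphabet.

Step 1: For each letter, shift forward by 20 positions (mod 26).
  N (position 13) -> position (13+20) mod 26 = 7 -> H
  O (position 14) -> position (14+20) mod 26 = 8 -> I
  N (position 13) -> position (13+20) mod 26 = 7 -> H
  C (position 2) -> position (2+20) mod 26 = 22 -> W
  E (position 4) -> position (4+20) mod 26 = 24 -> Y
Result: HIHWY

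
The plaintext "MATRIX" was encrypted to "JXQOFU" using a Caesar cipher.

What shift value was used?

Step 1: Compare first letters: M (position 12) -> J (position 9).
Step 2: Shift = (9 - 12) mod 26 = 23.
The shift value is 23.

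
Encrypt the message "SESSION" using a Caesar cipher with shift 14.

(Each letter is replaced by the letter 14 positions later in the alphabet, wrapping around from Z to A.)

Step 1: For each letter, shift forward by 14 positions (mod 26).
  S (position 18) -> position (18+14) mod 26 = 6 -> G
  E (position 4) -> position (4+14) mod 26 = 18 -> S
  S (position 18) -> position (18+14) mod 26 = 6 -> G
  S (position 18) -> position (18+14) mod 26 = 6 -> G
  I (position 8) -> position (8+14) mod 26 = 22 -> W
  O (position 14) -> position (14+14) mod 26 = 2 -> C
  N (position 13) -> position (13+14) mod 26 = 1 -> B
Result: GSGGWCB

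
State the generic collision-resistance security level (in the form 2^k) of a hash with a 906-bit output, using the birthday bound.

Step 1: The birthday paradox gives collision probability ~50% after sqrt(2^n) = 2^(n/2) hashes.
Step 2: For 906-bit output: 2^(906/2) = 2^453.
Step 3: Approximately 2^453 hash computations needed.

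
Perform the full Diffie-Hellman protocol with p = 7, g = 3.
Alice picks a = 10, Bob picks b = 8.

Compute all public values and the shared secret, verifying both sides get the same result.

Step 1: A = g^a mod p = 3^10 mod 7 = 4.
Step 2: B = g^b mod p = 3^8 mod 7 = 2.
Step 3: Alice computes s = B^a mod p = 2^10 mod 7 = 2.
Step 4: Bob computes s = A^b mod p = 4^8 mod 7 = 2.
Both sides agree: shared secret = 2.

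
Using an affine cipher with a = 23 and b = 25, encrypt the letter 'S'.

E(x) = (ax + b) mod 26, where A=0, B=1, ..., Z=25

Step 1: Convert 'S' to number: x = 18.
Step 2: E(18) = (23 * 18 + 25) mod 26 = 439 mod 26 = 23.
Step 3: Convert 23 back to letter: X.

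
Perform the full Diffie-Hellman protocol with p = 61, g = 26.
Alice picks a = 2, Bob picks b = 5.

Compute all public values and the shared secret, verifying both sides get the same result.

Step 1: A = g^a mod p = 26^2 mod 61 = 5.
Step 2: B = g^b mod p = 26^5 mod 61 = 40.
Step 3: Alice computes s = B^a mod p = 40^2 mod 61 = 14.
Step 4: Bob computes s = A^b mod p = 5^5 mod 61 = 14.
Both sides agree: shared secret = 14.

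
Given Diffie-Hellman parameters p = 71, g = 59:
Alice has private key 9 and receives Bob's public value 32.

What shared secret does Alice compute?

Step 1: s = B^a mod p = 32^9 mod 71.
  32^1 mod 71 = 32
  32^2 mod 71 = (32 * 32) mod 71 = 30
  32^3 mod 71 = (30 * 32) mod 71 = 37
  32^4 mod 71 = (37 * 32) mod 71 = 48
  32^5 mod 71 = (48 * 32) mod 71 = 45
  32^6 mod 71 = (45 * 32) mod 71 = 20
  32^7 mod 71 = (20 * 32) mod 71 = 1
  32^8 mod 71 = (1 * 32) mod 71 = 32
  32^9 mod 71 = (32 * 32) mod 71 = 30
Result: shared secret = 30.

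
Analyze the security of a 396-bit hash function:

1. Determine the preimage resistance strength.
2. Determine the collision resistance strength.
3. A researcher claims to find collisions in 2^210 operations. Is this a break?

Step 1: Preimage resistance requires brute-force of 2^396 operations.
Step 2: Collision resistance (birthday bound) = 2^(396/2) = 2^198.
Step 3: The claimed attack costs 2^210 operations.
Step 4: Since 2^210 >= 2^198, the claimed attack is no faster than the generic birthday attack, so this does not break collision resistance.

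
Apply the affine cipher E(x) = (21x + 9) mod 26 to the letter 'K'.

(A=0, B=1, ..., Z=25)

Step 1: Convert 'K' to number: x = 10.
Step 2: E(10) = (21 * 10 + 9) mod 26 = 219 mod 26 = 11.
Step 3: Convert 11 back to letter: L.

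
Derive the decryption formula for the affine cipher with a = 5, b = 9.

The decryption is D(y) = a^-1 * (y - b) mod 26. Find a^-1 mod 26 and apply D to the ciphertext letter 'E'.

Step 1: Find a^-1, the modular inverse of 5 mod 26.
Step 2: We need 5 * a^-1 = 1 (mod 26).
Step 3: 5 * 21 = 105 = 4 * 26 + 1, so a^-1 = 21.
Step 4: D(y) = 21(y - 9) mod 26.
Step 5: Apply to 'E' (y = 4): D(4) = 21 * (4 - 9) mod 26 = 21 * -5 mod 26 = 25 -> 'Z'.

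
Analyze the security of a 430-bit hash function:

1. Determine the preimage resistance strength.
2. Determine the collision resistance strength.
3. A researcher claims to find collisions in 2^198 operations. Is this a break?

Step 1: Preimage resistance requires brute-force of 2^430 operations.
Step 2: Collision resistance (birthday bound) = 2^(430/2) = 2^215.
Step 3: The claimed attack costs 2^198 operations.
Step 4: Since 2^198 < 2^215, the claimed attack beats the generic birthday bound, so collision resistance is broken.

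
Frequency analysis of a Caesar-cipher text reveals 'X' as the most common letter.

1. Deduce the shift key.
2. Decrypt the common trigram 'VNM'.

Step 1: In English, 'E' is the most frequent letter (12.7%).
Step 2: The most frequent ciphertext letter is 'X' (position 23).
Step 3: Shift = (23 - 4) mod 26 = 19.
Step 4: Decrypt 'VNM' by shifting back 19:
  V -> C
  N -> U
  M -> T
Step 5: 'VNM' decrypts to 'CUT'.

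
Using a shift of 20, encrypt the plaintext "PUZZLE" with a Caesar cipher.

Step 1: For each letter, shift forward by 20 positions (mod 26).
  P (position 15) -> position (15+20) mod 26 = 9 -> J
  U (position 20) -> position (20+20) mod 26 = 14 -> O
  Z (position 25) -> position (25+20) mod 26 = 19 -> T
  Z (position 25) -> position (25+20) mod 26 = 19 -> T
  L (position 11) -> position (11+20) mod 26 = 5 -> F
  E (position 4) -> position (4+20) mod 26 = 24 -> Y
Result: JOTTFY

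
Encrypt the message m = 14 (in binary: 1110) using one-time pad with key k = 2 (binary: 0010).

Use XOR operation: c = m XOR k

Step 1: Write out the XOR operation bit by bit:
  Message: 1110
  Key:     0010
  XOR:     1100
Step 2: Convert to decimal: 1100 = 12.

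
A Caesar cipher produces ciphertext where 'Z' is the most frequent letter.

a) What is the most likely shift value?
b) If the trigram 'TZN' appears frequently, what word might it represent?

Step 1: In English, 'E' is the most frequent letter (12.7%).
Step 2: The most frequent ciphertext letter is 'Z' (position 25).
Step 3: Shift = (25 - 4) mod 26 = 21.
Step 4: Decrypt 'TZN' by shifting back 21:
  T -> Y
  Z -> E
  N -> S
Step 5: 'TZN' decrypts to 'YES'.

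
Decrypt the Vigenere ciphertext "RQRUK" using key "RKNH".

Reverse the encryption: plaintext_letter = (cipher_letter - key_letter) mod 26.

Step 1: Extend key: RKNHR
Step 2: Decrypt each letter (c - k) mod 26:
  R(17) - R(17) = (17-17) mod 26 = 0 = A
  Q(16) - K(10) = (16-10) mod 26 = 6 = G
  R(17) - N(13) = (17-13) mod 26 = 4 = E
  U(20) - H(7) = (20-7) mod 26 = 13 = N
  K(10) - R(17) = (10-17) mod 26 = 19 = T
Plaintext: AGENT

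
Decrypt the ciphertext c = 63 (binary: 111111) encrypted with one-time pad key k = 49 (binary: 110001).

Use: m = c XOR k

Step 1: XOR ciphertext with key:
  Ciphertext: 111111
  Key:        110001
  XOR:        001110
Step 2: Plaintext = 001110 = 14 in decimal.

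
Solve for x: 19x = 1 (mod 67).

Step 1: We need x such that 19 * x = 1 (mod 67).
Step 2: Using the extended Euclidean algorithm or trial:
  19 * 60 = 1140 = 17 * 67 + 1.
Step 3: Since 1140 mod 67 = 1, the inverse is x = 60.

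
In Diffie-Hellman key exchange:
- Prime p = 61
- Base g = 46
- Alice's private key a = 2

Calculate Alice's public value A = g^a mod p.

Step 1: A = g^a mod p = 46^2 mod 61.
  46^1 mod 61 = 46
  46^2 mod 61 = (46 * 46) mod 61 = 42
Result: A = 42.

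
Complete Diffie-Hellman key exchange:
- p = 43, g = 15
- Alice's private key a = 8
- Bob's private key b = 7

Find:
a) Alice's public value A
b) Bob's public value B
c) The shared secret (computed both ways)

Step 1: A = g^a mod p = 15^8 mod 43 = 24.
Step 2: B = g^b mod p = 15^7 mod 43 = 36.
Step 3: Alice computes s = B^a mod p = 36^8 mod 43 = 6.
Step 4: Bob computes s = A^b mod p = 24^7 mod 43 = 6.
Both sides agree: shared secret = 6.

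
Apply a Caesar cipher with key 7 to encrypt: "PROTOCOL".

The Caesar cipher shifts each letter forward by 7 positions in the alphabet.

Step 1: For each letter, shift forward by 7 positions (mod 26).
  P (position 15) -> position (15+7) mod 26 = 22 -> W
  R (position 17) -> position (17+7) mod 26 = 24 -> Y
  O (position 14) -> position (14+7) mod 26 = 21 -> V
  T (position 19) -> position (19+7) mod 26 = 0 -> A
  O (position 14) -> position (14+7) mod 26 = 21 -> V
  C (position 2) -> position (2+7) mod 26 = 9 -> J
  O (position 14) -> position (14+7) mod 26 = 21 -> V
  L (position 11) -> position (11+7) mod 26 = 18 -> S
Result: WYVAVJVS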